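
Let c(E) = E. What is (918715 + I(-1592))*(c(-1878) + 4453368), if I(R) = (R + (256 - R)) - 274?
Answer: 4089570508530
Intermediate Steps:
I(R) = -18 (I(R) = 256 - 274 = -18)
(918715 + I(-1592))*(c(-1878) + 4453368) = (918715 - 18)*(-1878 + 4453368) = 918697*4451490 = 4089570508530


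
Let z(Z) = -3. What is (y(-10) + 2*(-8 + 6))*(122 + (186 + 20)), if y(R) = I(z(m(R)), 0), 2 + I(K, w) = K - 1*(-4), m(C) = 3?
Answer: -1640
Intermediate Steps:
I(K, w) = 2 + K (I(K, w) = -2 + (K - 1*(-4)) = -2 + (K + 4) = -2 + (4 + K) = 2 + K)
y(R) = -1 (y(R) = 2 - 3 = -1)
(y(-10) + 2*(-8 + 6))*(122 + (186 + 20)) = (-1 + 2*(-8 + 6))*(122 + (186 + 20)) = (-1 + 2*(-2))*(122 + 206) = (-1 - 4)*328 = -5*328 = -1640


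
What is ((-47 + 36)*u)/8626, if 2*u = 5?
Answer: -55/17252 ≈ -0.0031880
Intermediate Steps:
u = 5/2 (u = (½)*5 = 5/2 ≈ 2.5000)
((-47 + 36)*u)/8626 = ((-47 + 36)*(5/2))/8626 = -11*5/2*(1/8626) = -55/2*1/8626 = -55/17252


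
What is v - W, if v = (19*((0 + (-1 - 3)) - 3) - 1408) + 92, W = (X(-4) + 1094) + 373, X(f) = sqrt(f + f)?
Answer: -2916 - 2*I*sqrt(2) ≈ -2916.0 - 2.8284*I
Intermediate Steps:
X(f) = sqrt(2)*sqrt(f) (X(f) = sqrt(2*f) = sqrt(2)*sqrt(f))
W = 1467 + 2*I*sqrt(2) (W = (sqrt(2)*sqrt(-4) + 1094) + 373 = (sqrt(2)*(2*I) + 1094) + 373 = (2*I*sqrt(2) + 1094) + 373 = (1094 + 2*I*sqrt(2)) + 373 = 1467 + 2*I*sqrt(2) ≈ 1467.0 + 2.8284*I)
v = -1449 (v = (19*((0 - 4) - 3) - 1408) + 92 = (19*(-4 - 3) - 1408) + 92 = (19*(-7) - 1408) + 92 = (-133 - 1408) + 92 = -1541 + 92 = -1449)
v - W = -1449 - (1467 + 2*I*sqrt(2)) = -1449 + (-1467 - 2*I*sqrt(2)) = -2916 - 2*I*sqrt(2)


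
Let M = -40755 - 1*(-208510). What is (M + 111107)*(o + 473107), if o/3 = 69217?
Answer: 189837537396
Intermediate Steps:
o = 207651 (o = 3*69217 = 207651)
M = 167755 (M = -40755 + 208510 = 167755)
(M + 111107)*(o + 473107) = (167755 + 111107)*(207651 + 473107) = 278862*680758 = 189837537396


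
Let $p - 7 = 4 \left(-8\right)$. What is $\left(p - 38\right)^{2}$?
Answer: $3969$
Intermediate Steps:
$p = -25$ ($p = 7 + 4 \left(-8\right) = 7 - 32 = -25$)
$\left(p - 38\right)^{2} = \left(-25 - 38\right)^{2} = \left(-63\right)^{2} = 3969$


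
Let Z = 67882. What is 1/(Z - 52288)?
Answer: 1/15594 ≈ 6.4127e-5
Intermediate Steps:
1/(Z - 52288) = 1/(67882 - 52288) = 1/15594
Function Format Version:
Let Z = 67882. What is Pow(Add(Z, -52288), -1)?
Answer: Rational(1, 15594) ≈ 6.4127e-5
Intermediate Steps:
Pow(Add(Z, -52288), -1) = Pow(Add(67882, -52288), -1) = Pow(15594, -1) = Rational(1, 15594)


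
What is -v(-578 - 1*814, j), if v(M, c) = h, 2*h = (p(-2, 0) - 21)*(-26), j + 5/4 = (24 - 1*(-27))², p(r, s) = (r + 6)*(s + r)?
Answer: -377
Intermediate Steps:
p(r, s) = (6 + r)*(r + s)
j = 10399/4 (j = -5/4 + (24 - 1*(-27))² = -5/4 + (24 + 27)² = -5/4 + 51² = -5/4 + 2601 = 10399/4 ≈ 2599.8)
h = 377 (h = ((((-2)² + 6*(-2) + 6*0 - 2*0) - 21)*(-26))/2 = (((4 - 12 + 0 + 0) - 21)*(-26))/2 = ((-8 - 21)*(-26))/2 = (-29*(-26))/2 = (½)*754 = 377)
v(M, c) = 377
-v(-578 - 1*814, j) = -1*377 = -377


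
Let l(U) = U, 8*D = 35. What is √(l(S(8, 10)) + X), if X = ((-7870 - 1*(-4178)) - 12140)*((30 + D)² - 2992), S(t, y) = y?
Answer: √458585914/4 ≈ 5353.7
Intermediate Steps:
D = 35/8 (D = (⅛)*35 = 35/8 ≈ 4.3750)
X = 229292877/8 (X = ((-7870 - 1*(-4178)) - 12140)*((30 + 35/8)² - 2992) = ((-7870 + 4178) - 12140)*((275/8)² - 2992) = (-3692 - 12140)*(75625/64 - 2992) = -15832*(-115863/64) = 229292877/8 ≈ 2.8662e+7)
√(l(S(8, 10)) + X) = √(10 + 229292877/8) = √(229292957/8) = √458585914/4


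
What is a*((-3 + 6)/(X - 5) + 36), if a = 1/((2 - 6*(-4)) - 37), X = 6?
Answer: -39/11 ≈ -3.5455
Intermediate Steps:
a = -1/11 (a = 1/((2 + 24) - 37) = 1/(26 - 37) = 1/(-11) = -1/11 ≈ -0.090909)
a*((-3 + 6)/(X - 5) + 36) = -((-3 + 6)/(6 - 5) + 36)/11 = -(3/1 + 36)/11 = -(1*3 + 36)/11 = -(3 + 36)/11 = -1/11*39 = -39/11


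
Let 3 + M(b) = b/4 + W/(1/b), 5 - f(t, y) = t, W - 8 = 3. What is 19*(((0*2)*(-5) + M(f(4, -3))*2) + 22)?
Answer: 1463/2 ≈ 731.50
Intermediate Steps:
W = 11 (W = 8 + 3 = 11)
f(t, y) = 5 - t
M(b) = -3 + 45*b/4 (M(b) = -3 + (b/4 + 11/(1/b)) = -3 + (b*(¼) + 11*b) = -3 + (b/4 + 11*b) = -3 + 45*b/4)
19*(((0*2)*(-5) + M(f(4, -3))*2) + 22) = 19*(((0*2)*(-5) + (-3 + 45*(5 - 1*4)/4)*2) + 22) = 19*((0*(-5) + (-3 + 45*(5 - 4)/4)*2) + 22) = 19*((0 + (-3 + (45/4)*1)*2) + 22) = 19*((0 + (-3 + 45/4)*2) + 22) = 19*((0 + (33/4)*2) + 22) = 19*((0 + 33/2) + 22) = 19*(33/2 + 22) = 19*(77/2) = 1463/2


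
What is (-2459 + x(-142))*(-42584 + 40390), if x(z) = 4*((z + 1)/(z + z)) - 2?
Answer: 383050460/71 ≈ 5.3951e+6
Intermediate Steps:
x(z) = -2 + 2*(1 + z)/z (x(z) = 4*((1 + z)/((2*z))) - 2 = 4*((1 + z)*(1/(2*z))) - 2 = 4*((1 + z)/(2*z)) - 2 = 2*(1 + z)/z - 2 = -2 + 2*(1 + z)/z)
(-2459 + x(-142))*(-42584 + 40390) = (-2459 + 2/(-142))*(-42584 + 40390) = (-2459 + 2*(-1/142))*(-2194) = (-2459 - 1/71)*(-2194) = -174590/71*(-2194) = 383050460/71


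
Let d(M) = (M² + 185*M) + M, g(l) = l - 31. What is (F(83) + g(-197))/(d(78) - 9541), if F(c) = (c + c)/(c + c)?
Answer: -227/11051 ≈ -0.020541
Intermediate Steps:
g(l) = -31 + l
d(M) = M² + 186*M
F(c) = 1 (F(c) = (2*c)/((2*c)) = (2*c)*(1/(2*c)) = 1)
(F(83) + g(-197))/(d(78) - 9541) = (1 + (-31 - 197))/(78*(186 + 78) - 9541) = (1 - 228)/(78*264 - 9541) = -227/(20592 - 9541) = -227/11051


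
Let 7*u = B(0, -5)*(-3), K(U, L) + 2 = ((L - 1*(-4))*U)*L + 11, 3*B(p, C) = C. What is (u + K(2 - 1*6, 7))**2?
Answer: 4359744/49 ≈ 88974.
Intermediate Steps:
B(p, C) = C/3
K(U, L) = 9 + L*U*(4 + L) (K(U, L) = -2 + (((L - 1*(-4))*U)*L + 11) = -2 + (((L + 4)*U)*L + 11) = -2 + (((4 + L)*U)*L + 11) = -2 + ((U*(4 + L))*L + 11) = -2 + (L*U*(4 + L) + 11) = -2 + (11 + L*U*(4 + L)) = 9 + L*U*(4 + L))
u = 5/7 (u = (((1/3)*(-5))*(-3))/7 = (-5/3*(-3))/7 = (1/7)*5 = 5/7 ≈ 0.71429)
(u + K(2 - 1*6, 7))**2 = (5/7 + (9 + (2 - 1*6)*7**2 + 4*7*(2 - 1*6)))**2 = (5/7 + (9 + (2 - 6)*49 + 4*7*(2 - 6)))**2 = (5/7 + (9 - 4*49 + 4*7*(-4)))**2 = (5/7 + (9 - 196 - 112))**2 = (5/7 - 299)**2 = (-2088/7)**2 = 4359744/49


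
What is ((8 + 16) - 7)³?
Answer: 4913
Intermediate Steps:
((8 + 16) - 7)³ = (24 - 7)³ = 17³ = 4913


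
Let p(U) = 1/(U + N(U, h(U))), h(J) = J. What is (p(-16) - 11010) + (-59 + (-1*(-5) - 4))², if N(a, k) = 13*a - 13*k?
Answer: -122337/16 ≈ -7646.1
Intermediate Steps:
N(a, k) = -13*k + 13*a
p(U) = 1/U (p(U) = 1/(U + (-13*U + 13*U)) = 1/(U + 0) = 1/U)
(p(-16) - 11010) + (-59 + (-1*(-5) - 4))² = (1/(-16) - 11010) + (-59 + (-1*(-5) - 4))² = (-1/16 - 11010) + (-59 + (5 - 4))² = -176161/16 + (-59 + 1)² = -176161/16 + (-58)² = -176161/16 + 3364 = -122337/16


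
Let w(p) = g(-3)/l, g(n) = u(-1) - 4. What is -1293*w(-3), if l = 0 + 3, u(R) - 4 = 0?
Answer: 0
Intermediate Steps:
u(R) = 4 (u(R) = 4 + 0 = 4)
g(n) = 0 (g(n) = 4 - 4 = 0)
l = 3
w(p) = 0 (w(p) = 0/3 = 0*(1/3) = 0)
-1293*w(-3) = -1293*0 = 0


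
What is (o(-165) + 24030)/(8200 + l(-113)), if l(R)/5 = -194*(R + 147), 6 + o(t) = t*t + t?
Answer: -4257/2065 ≈ -2.0615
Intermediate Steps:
o(t) = -6 + t + t² (o(t) = -6 + (t*t + t) = -6 + (t² + t) = -6 + (t + t²) = -6 + t + t²)
l(R) = -142590 - 970*R (l(R) = 5*(-194*(R + 147)) = 5*(-194*(147 + R)) = 5*(-28518 - 194*R) = -142590 - 970*R)
(o(-165) + 24030)/(8200 + l(-113)) = ((-6 - 165 + (-165)²) + 24030)/(8200 + (-142590 - 970*(-113))) = ((-6 - 165 + 27225) + 24030)/(8200 + (-142590 + 109610)) = (27054 + 24030)/(8200 - 32980) = 51084/(-24780) = 51084*(-1/24780) = -4257/2065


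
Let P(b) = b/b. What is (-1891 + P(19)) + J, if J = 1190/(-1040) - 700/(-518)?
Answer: -7271923/3848 ≈ -1889.8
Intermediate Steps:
P(b) = 1
J = 797/3848 (J = 1190*(-1/1040) - 700*(-1/518) = -119/104 + 50/37 = 797/3848 ≈ 0.20712)
(-1891 + P(19)) + J = (-1891 + 1) + 797/3848 = -1890 + 797/3848 = -7271923/3848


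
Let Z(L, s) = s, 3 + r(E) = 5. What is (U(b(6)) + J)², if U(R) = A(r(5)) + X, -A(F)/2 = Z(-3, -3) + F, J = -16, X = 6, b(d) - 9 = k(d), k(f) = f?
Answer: 64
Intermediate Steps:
r(E) = 2 (r(E) = -3 + 5 = 2)
b(d) = 9 + d
A(F) = 6 - 2*F (A(F) = -2*(-3 + F) = 6 - 2*F)
U(R) = 8 (U(R) = (6 - 2*2) + 6 = (6 - 4) + 6 = 2 + 6 = 8)
(U(b(6)) + J)² = (8 - 16)² = (-8)² = 64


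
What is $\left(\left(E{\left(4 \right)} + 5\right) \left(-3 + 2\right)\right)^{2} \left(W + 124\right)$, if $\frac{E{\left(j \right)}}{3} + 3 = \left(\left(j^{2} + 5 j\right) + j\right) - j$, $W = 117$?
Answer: $2606656$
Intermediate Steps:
$E{\left(j \right)} = -9 + 3 j^{2} + 15 j$ ($E{\left(j \right)} = -9 + 3 \left(\left(\left(j^{2} + 5 j\right) + j\right) - j\right) = -9 + 3 \left(\left(j^{2} + 6 j\right) - j\right) = -9 + 3 \left(j^{2} + 5 j\right) = -9 + \left(3 j^{2} + 15 j\right) = -9 + 3 j^{2} + 15 j$)
$\left(\left(E{\left(4 \right)} + 5\right) \left(-3 + 2\right)\right)^{2} \left(W + 124\right) = \left(\left(\left(-9 + 3 \cdot 4^{2} + 15 \cdot 4\right) + 5\right) \left(-3 + 2\right)\right)^{2} \left(117 + 124\right) = \left(\left(\left(-9 + 3 \cdot 16 + 60\right) + 5\right) \left(-1\right)\right)^{2} \cdot 241 = \left(\left(\left(-9 + 48 + 60\right) + 5\right) \left(-1\right)\right)^{2} \cdot 241 = \left(\left(99 + 5\right) \left(-1\right)\right)^{2} \cdot 241 = \left(104 \left(-1\right)\right)^{2} \cdot 241 = \left(-104\right)^{2} \cdot 241 = 10816 \cdot 241 = 2606656$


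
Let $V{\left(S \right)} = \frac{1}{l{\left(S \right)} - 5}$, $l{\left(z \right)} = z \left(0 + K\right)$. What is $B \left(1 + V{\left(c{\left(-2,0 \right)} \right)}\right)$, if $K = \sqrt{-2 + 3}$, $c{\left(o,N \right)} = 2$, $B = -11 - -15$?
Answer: $\frac{8}{3} \approx 2.6667$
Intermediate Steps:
$B = 4$ ($B = -11 + 15 = 4$)
$K = 1$ ($K = \sqrt{1} = 1$)
$l{\left(z \right)} = z$ ($l{\left(z \right)} = z \left(0 + 1\right) = z 1 = z$)
$V{\left(S \right)} = \frac{1}{-5 + S}$ ($V{\left(S \right)} = \frac{1}{S - 5} = \frac{1}{-5 + S}$)
$B \left(1 + V{\left(c{\left(-2,0 \right)} \right)}\right) = 4 \left(1 + \frac{1}{-5 + 2}\right) = 4 \left(1 + \frac{1}{-3}\right) = 4 \left(1 - \frac{1}{3}\right) = 4 \cdot \frac{2}{3} = \frac{8}{3}$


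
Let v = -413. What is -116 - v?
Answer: 297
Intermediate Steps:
-116 - v = -116 - 1*(-413) = -116 + 413 = 297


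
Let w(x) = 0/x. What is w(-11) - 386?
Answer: -386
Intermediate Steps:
w(x) = 0
w(-11) - 386 = 0 - 386 = -386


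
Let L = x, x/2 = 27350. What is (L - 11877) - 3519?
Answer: 39304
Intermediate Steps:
x = 54700 (x = 2*27350 = 54700)
L = 54700
(L - 11877) - 3519 = (54700 - 11877) - 3519 = 42823 - 3519 = 39304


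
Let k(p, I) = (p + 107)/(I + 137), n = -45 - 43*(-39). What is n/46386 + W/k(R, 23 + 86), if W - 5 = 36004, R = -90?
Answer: 68482857058/131427 ≈ 5.2107e+5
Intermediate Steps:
n = 1632 (n = -45 + 1677 = 1632)
k(p, I) = (107 + p)/(137 + I)
W = 36009 (W = 5 + 36004 = 36009)
n/46386 + W/k(R, 23 + 86) = 1632/46386 + 36009/(((107 - 90)/(137 + (23 + 86)))) = 1632*(1/46386) + 36009/((17/(137 + 109))) = 272/7731 + 36009/((17/246)) = 272/7731 + 36009/(((1/246)*17)) = 272/7731 + 36009/(17/246) = 272/7731 + 36009*(246/17) = 272/7731 + 8858214/17 = 68482857058/131427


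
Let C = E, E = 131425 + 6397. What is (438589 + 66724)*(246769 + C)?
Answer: 194338831983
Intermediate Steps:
E = 137822
C = 137822
(438589 + 66724)*(246769 + C) = (438589 + 66724)*(246769 + 137822) = 505313*384591 = 194338831983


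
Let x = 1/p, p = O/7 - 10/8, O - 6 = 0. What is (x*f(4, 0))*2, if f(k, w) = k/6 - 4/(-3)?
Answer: -112/11 ≈ -10.182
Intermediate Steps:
O = 6 (O = 6 + 0 = 6)
p = -11/28 (p = 6/7 - 10/8 = 6*(1/7) - 10*1/8 = 6/7 - 5/4 = -11/28 ≈ -0.39286)
f(k, w) = 4/3 + k/6 (f(k, w) = k*(1/6) - 4*(-1/3) = k/6 + 4/3 = 4/3 + k/6)
x = -28/11 (x = 1/(-11/28) = -28/11 ≈ -2.5455)
(x*f(4, 0))*2 = -28*(4/3 + (1/6)*4)/11*2 = -28*(4/3 + 2/3)/11*2 = -28/11*2*2 = -56/11*2 = -112/11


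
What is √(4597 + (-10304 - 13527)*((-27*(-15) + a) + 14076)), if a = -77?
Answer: I*√343257127 ≈ 18527.0*I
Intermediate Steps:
√(4597 + (-10304 - 13527)*((-27*(-15) + a) + 14076)) = √(4597 + (-10304 - 13527)*((-27*(-15) - 77) + 14076)) = √(4597 - 23831*((405 - 77) + 14076)) = √(4597 - 23831*(328 + 14076)) = √(4597 - 23831*14404) = √(4597 - 343261724) = √(-343257127) = I*√343257127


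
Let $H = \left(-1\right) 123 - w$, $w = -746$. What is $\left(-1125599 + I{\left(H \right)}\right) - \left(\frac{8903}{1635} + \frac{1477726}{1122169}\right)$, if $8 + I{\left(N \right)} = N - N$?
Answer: $- \frac{2065215702140822}{1834746315} \approx -1.1256 \cdot 10^{6}$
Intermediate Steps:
$H = 623$ ($H = \left(-1\right) 123 - -746 = -123 + 746 = 623$)
$I{\left(N \right)} = -8$ ($I{\left(N \right)} = -8 + \left(N - N\right) = -8 + 0 = -8$)
$\left(-1125599 + I{\left(H \right)}\right) - \left(\frac{8903}{1635} + \frac{1477726}{1122169}\right) = \left(-1125599 - 8\right) - \left(\frac{8903}{1635} + \frac{1477726}{1122169}\right) = -1125607 - \frac{12406752617}{1834746315} = - \frac{2065215702140822}{1834746315}$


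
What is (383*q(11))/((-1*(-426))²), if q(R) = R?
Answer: 4213/181476 ≈ 0.023215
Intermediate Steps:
(383*q(11))/((-1*(-426))²) = (383*11)/((-1*(-426))²) = 4213/(426²) = 4213/181476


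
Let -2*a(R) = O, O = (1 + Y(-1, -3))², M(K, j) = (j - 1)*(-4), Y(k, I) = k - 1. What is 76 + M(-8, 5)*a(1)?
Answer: 84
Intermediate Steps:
Y(k, I) = -1 + k
M(K, j) = 4 - 4*j (M(K, j) = (-1 + j)*(-4) = 4 - 4*j)
O = 1 (O = (1 + (-1 - 1))² = (1 - 2)² = (-1)² = 1)
a(R) = -½ (a(R) = -½*1 = -½)
76 + M(-8, 5)*a(1) = 76 + (4 - 4*5)*(-½) = 76 + (4 - 20)*(-½) = 76 - 16*(-½) = 76 + 8 = 84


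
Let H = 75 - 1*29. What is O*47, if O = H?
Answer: 2162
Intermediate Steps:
H = 46 (H = 75 - 29 = 46)
O = 46
O*47 = 46*47 = 2162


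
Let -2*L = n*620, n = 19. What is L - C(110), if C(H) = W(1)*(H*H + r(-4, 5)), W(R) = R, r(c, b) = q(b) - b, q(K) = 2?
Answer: -17987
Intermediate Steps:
r(c, b) = 2 - b
C(H) = -3 + H² (C(H) = 1*(H*H + (2 - 1*5)) = 1*(H² + (2 - 5)) = 1*(H² - 3) = 1*(-3 + H²) = -3 + H²)
L = -5890 (L = -19*620/2 = -½*11780 = -5890)
L - C(110) = -5890 - (-3 + 110²) = -5890 - (-3 + 12100) = -5890 - 1*12097 = -5890 - 12097 = -17987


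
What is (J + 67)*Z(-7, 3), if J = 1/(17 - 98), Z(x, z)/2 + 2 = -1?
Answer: -10852/27 ≈ -401.93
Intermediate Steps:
Z(x, z) = -6 (Z(x, z) = -4 + 2*(-1) = -4 - 2 = -6)
J = -1/81 (J = 1/(-81) = -1/81 ≈ -0.012346)
(J + 67)*Z(-7, 3) = (-1/81 + 67)*(-6) = (5426/81)*(-6) = -10852/27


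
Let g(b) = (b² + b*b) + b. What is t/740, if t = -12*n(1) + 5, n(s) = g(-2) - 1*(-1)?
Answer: -79/740 ≈ -0.10676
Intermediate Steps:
g(b) = b + 2*b² (g(b) = (b² + b²) + b = 2*b² + b = b + 2*b²)
n(s) = 7 (n(s) = -2*(1 + 2*(-2)) - 1*(-1) = -2*(1 - 4) + 1 = -2*(-3) + 1 = 6 + 1 = 7)
t = -79 (t = -12*7 + 5 = -84 + 5 = -79)
t/740 = -79/740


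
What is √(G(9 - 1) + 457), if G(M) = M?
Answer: √465 ≈ 21.564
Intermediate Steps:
√(G(9 - 1) + 457) = √((9 - 1) + 457) = √(8 + 457) = √465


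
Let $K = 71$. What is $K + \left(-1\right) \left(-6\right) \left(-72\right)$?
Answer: $-361$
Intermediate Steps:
$K + \left(-1\right) \left(-6\right) \left(-72\right) = 71 + \left(-1\right) \left(-6\right) \left(-72\right) = 71 + 6 \left(-72\right) = 71 - 432 = -361$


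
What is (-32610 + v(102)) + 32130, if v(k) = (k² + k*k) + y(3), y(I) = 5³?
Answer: 20453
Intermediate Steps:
y(I) = 125
v(k) = 125 + 2*k² (v(k) = (k² + k*k) + 125 = (k² + k²) + 125 = 2*k² + 125 = 125 + 2*k²)
(-32610 + v(102)) + 32130 = (-32610 + (125 + 2*102²)) + 32130 = (-32610 + (125 + 2*10404)) + 32130 = (-32610 + (125 + 20808)) + 32130 = (-32610 + 20933) + 32130 = -11677 + 32130 = 20453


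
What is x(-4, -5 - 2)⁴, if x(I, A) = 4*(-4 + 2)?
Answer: 4096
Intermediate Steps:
x(I, A) = -8 (x(I, A) = 4*(-2) = -8)
x(-4, -5 - 2)⁴ = (-8)⁴ = 4096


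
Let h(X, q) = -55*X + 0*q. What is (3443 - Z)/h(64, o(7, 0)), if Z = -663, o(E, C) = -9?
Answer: -2053/1760 ≈ -1.1665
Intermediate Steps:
h(X, q) = -55*X (h(X, q) = -55*X + 0 = -55*X)
(3443 - Z)/h(64, o(7, 0)) = (3443 - 1*(-663))/((-55*64)) = (3443 + 663)/(-3520) = 4106*(-1/3520) = -2053/1760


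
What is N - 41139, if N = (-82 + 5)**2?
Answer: -35210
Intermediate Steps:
N = 5929 (N = (-77)**2 = 5929)
N - 41139 = 5929 - 41139 = -35210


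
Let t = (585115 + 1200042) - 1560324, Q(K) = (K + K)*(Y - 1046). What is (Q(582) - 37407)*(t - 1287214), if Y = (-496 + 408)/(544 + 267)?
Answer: 1081363297557033/811 ≈ 1.3334e+12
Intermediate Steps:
Y = -88/811 ≈ -0.10851
Q(K) = -1696788*K/811 (Q(K) = (K + K)*(-88/811 - 1046) = (2*K)*(-848394/811) = -1696788*K/811)
t = 224833 (t = 1785157 - 1560324 = 224833)
(Q(582) - 37407)*(t - 1287214) = (-1696788/811*582 - 37407)*(224833 - 1287214) = (-987530616/811 - 37407)*(-1062381) = -1017867693/811*(-1062381) = 1081363297557033/811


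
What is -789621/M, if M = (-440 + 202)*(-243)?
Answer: -37601/2754 ≈ -13.653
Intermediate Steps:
M = 57834 (M = -238*(-243) = 57834)
-789621/M = -789621/57834 = -789621*1/57834 = -37601/2754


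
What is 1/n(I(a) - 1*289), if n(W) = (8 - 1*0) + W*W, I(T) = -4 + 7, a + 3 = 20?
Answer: 1/81804 ≈ 1.2224e-5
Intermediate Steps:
a = 17 (a = -3 + 20 = 17)
I(T) = 3
n(W) = 8 + W² (n(W) = (8 + 0) + W² = 8 + W²)
1/n(I(a) - 1*289) = 1/(8 + (3 - 1*289)²) = 1/(8 + (3 - 289)²) = 1/(8 + (-286)²) = 1/(8 + 81796) = 1/81804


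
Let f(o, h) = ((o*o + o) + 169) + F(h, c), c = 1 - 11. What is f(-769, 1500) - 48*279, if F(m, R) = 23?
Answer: 577392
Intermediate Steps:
c = -10
f(o, h) = 192 + o + o**2 (f(o, h) = ((o*o + o) + 169) + 23 = ((o**2 + o) + 169) + 23 = ((o + o**2) + 169) + 23 = (169 + o + o**2) + 23 = 192 + o + o**2)
f(-769, 1500) - 48*279 = (192 - 769 + (-769)**2) - 48*279 = (192 - 769 + 591361) - 13392 = 590784 - 13392 = 577392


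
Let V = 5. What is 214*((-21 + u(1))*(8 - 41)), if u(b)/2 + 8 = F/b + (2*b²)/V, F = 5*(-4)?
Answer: 2690622/5 ≈ 5.3812e+5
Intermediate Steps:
F = -20
u(b) = -16 - 40/b + 4*b²/5 (u(b) = -16 + 2*(-20/b + (2*b²)/5) = -16 + 2*(-20/b + (2*b²)*(⅕)) = -16 + 2*(-20/b + 2*b²/5) = -16 + (-40/b + 4*b²/5) = -16 - 40/b + 4*b²/5)
214*((-21 + u(1))*(8 - 41)) = 214*((-21 + (-16 - 40/1 + (⅘)*1²))*(8 - 41)) = 214*((-21 + (-16 - 40*1 + (⅘)*1))*(-33)) = 214*((-21 + (-16 - 40 + ⅘))*(-33)) = 214*((-21 - 276/5)*(-33)) = 214*(-381/5*(-33)) = 214*(12573/5) = 2690622/5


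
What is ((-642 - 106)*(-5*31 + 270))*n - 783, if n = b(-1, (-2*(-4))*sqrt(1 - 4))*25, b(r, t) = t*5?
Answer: -783 - 86020000*I*sqrt(3) ≈ -783.0 - 1.4899e+8*I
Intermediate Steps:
b(r, t) = 5*t
n = 1000*I*sqrt(3) (n = (5*((-2*(-4))*sqrt(1 - 4)))*25 = (5*(8*sqrt(-3)))*25 = (5*(8*(I*sqrt(3))))*25 = (5*(8*I*sqrt(3)))*25 = (40*I*sqrt(3))*25 = 1000*I*sqrt(3) ≈ 1732.1*I)
((-642 - 106)*(-5*31 + 270))*n - 783 = ((-642 - 106)*(-5*31 + 270))*(1000*I*sqrt(3)) - 783 = (-748*(-155 + 270))*(1000*I*sqrt(3)) - 783 = (-748*115)*(1000*I*sqrt(3)) - 783 = -86020000*I*sqrt(3) - 783 = -783 - 86020000*I*sqrt(3)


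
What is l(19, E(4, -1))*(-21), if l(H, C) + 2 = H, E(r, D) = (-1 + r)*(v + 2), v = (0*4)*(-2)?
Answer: -357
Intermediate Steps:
v = 0 (v = 0*(-2) = 0)
E(r, D) = -2 + 2*r (E(r, D) = (-1 + r)*(0 + 2) = (-1 + r)*2 = -2 + 2*r)
l(H, C) = -2 + H
l(19, E(4, -1))*(-21) = (-2 + 19)*(-21) = 17*(-21) = -357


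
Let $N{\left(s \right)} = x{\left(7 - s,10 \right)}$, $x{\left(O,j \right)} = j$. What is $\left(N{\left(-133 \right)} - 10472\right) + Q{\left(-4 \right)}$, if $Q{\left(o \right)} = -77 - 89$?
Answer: $-10628$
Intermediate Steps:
$N{\left(s \right)} = 10$
$Q{\left(o \right)} = -166$
$\left(N{\left(-133 \right)} - 10472\right) + Q{\left(-4 \right)} = \left(10 - 10472\right) - 166 = -10462 - 166 = -10628$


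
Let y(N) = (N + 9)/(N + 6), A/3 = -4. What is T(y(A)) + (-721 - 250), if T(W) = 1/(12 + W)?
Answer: -24273/25 ≈ -970.92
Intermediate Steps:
A = -12 (A = 3*(-4) = -12)
y(N) = (9 + N)/(6 + N)
T(y(A)) + (-721 - 250) = 1/(12 + (9 - 12)/(6 - 12)) + (-721 - 250) = 1/(12 - 3/(-6)) - 971 = 1/(12 - 1/6*(-3)) - 971 = 1/(12 + 1/2) - 971 = 1/(25/2) - 971 = 2/25 - 971 = -24273/25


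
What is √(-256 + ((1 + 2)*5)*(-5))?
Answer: I*√331 ≈ 18.193*I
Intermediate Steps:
√(-256 + ((1 + 2)*5)*(-5)) = √(-256 + (3*5)*(-5)) = √(-256 + 15*(-5)) = √(-256 - 75) = √(-331) = I*√331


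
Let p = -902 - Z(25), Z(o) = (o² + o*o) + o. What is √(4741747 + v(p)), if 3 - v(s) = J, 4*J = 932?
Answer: √4741517 ≈ 2177.5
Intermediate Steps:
Z(o) = o + 2*o² (Z(o) = (o² + o²) + o = 2*o² + o = o + 2*o²)
p = -2177 (p = -902 - 25*(1 + 2*25) = -902 - 25*(1 + 50) = -902 - 25*51 = -902 - 1*1275 = -902 - 1275 = -2177)
J = 233 (J = (¼)*932 = 233)
v(s) = -230 (v(s) = 3 - 1*233 = 3 - 233 = -230)
√(4741747 + v(p)) = √(4741747 - 230) = √4741517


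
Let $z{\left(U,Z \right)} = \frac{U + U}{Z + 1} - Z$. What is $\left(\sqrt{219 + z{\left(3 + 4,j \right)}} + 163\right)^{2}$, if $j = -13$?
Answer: $\frac{\left(978 + \sqrt{8310}\right)^{2}}{36} \approx 31753.0$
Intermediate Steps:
$z{\left(U,Z \right)} = - Z + \frac{2 U}{1 + Z}$ ($z{\left(U,Z \right)} = \frac{2 U}{1 + Z} - Z = - Z + \frac{2 U}{1 + Z}$)
$\left(\sqrt{219 + z{\left(3 + 4,j \right)}} + 163\right)^{2} = \left(\sqrt{219 + \frac{\left(-1\right) \left(-13\right) - \left(-13\right)^{2} + 2 \left(3 + 4\right)}{1 - 13}} + 163\right)^{2} = \left(\sqrt{219 + \frac{13 - 169 + 2 \cdot 7}{-12}} + 163\right)^{2} = \left(\sqrt{219 - \frac{13 - 169 + 14}{12}} + 163\right)^{2} = \left(\sqrt{219 - - \frac{71}{6}} + 163\right)^{2} = \left(\sqrt{219 + \frac{71}{6}} + 163\right)^{2} = \left(\sqrt{\frac{1385}{6}} + 163\right)^{2} = \left(\frac{\sqrt{8310}}{6} + 163\right)^{2} = \left(163 + \frac{\sqrt{8310}}{6}\right)^{2}$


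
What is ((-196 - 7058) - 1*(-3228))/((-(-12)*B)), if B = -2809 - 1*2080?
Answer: 671/9778 ≈ 0.068623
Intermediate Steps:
B = -4889 (B = -2809 - 2080 = -4889)
((-196 - 7058) - 1*(-3228))/((-(-12)*B)) = ((-196 - 7058) - 1*(-3228))/((-(-12)*(-4889))) = (-7254 + 3228)/((-12*4889)) = -4026/(-58668) = -4026*(-1/58668) = 671/9778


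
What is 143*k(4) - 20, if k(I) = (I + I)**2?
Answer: 9132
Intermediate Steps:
k(I) = 4*I**2 (k(I) = (2*I)**2 = 4*I**2)
143*k(4) - 20 = 143*(4*4**2) - 20 = 143*(4*16) - 20 = 143*64 - 20 = 9152 - 20 = 9132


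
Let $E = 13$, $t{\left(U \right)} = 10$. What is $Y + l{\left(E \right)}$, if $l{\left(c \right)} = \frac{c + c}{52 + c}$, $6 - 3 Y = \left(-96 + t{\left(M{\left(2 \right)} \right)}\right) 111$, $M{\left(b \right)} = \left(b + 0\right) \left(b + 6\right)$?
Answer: $\frac{15922}{5} \approx 3184.4$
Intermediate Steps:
$M{\left(b \right)} = b \left(6 + b\right)$
$Y = 3184$ ($Y = 2 - \frac{\left(-96 + 10\right) 111}{3} = 2 - \frac{\left(-86\right) 111}{3} = 2 - -3182 = 2 + 3182 = 3184$)
$l{\left(c \right)} = \frac{2 c}{52 + c}$
$Y + l{\left(E \right)} = 3184 + 2 \cdot 13 \frac{1}{52 + 13} = 3184 + 2 \cdot 13 \cdot \frac{1}{65} = 3184 + \frac{2}{5} = \frac{15922}{5}$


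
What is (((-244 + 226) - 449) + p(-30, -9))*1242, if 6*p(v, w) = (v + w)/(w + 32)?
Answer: -580365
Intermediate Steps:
p(v, w) = (v + w)/(6*(32 + w)) (p(v, w) = ((v + w)/(w + 32))/6 = ((v + w)/(32 + w))/6 = (v + w)/(6*(32 + w)))
(((-244 + 226) - 449) + p(-30, -9))*1242 = (((-244 + 226) - 449) + (-30 - 9)/(6*(32 - 9)))*1242 = ((-18 - 449) + (⅙)*(-39)/23)*1242 = (-467 + (⅙)*(1/23)*(-39))*1242 = (-467 - 13/46)*1242 = -21495/46*1242 = -580365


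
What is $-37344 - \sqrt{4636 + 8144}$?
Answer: $-37344 - 6 \sqrt{355} \approx -37457.0$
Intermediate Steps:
$-37344 - \sqrt{4636 + 8144} = -37344 - \sqrt{12780} = -37344 - 6 \sqrt{355}$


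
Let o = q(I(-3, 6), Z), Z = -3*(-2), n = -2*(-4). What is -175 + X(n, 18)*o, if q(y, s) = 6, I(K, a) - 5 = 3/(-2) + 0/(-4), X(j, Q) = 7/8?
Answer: -679/4 ≈ -169.75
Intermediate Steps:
n = 8
X(j, Q) = 7/8 (X(j, Q) = 7*(⅛) = 7/8)
I(K, a) = 7/2 (I(K, a) = 5 + (3/(-2) + 0/(-4)) = 5 + (3*(-½) + 0*(-¼)) = 5 + (-3/2 + 0) = 5 - 3/2 = 7/2)
Z = 6
o = 6
-175 + X(n, 18)*o = -175 + (7/8)*6 = -175 + 21/4 = -679/4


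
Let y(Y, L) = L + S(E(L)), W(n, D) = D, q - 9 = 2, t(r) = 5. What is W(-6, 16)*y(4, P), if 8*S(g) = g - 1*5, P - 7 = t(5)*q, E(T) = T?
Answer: 1106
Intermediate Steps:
q = 11 (q = 9 + 2 = 11)
P = 62 (P = 7 + 5*11 = 7 + 55 = 62)
S(g) = -5/8 + g/8 (S(g) = (g - 1*5)/8 = (g - 5)/8 = (-5 + g)/8 = -5/8 + g/8)
y(Y, L) = -5/8 + 9*L/8 (y(Y, L) = L + (-5/8 + L/8) = -5/8 + 9*L/8)
W(-6, 16)*y(4, P) = 16*(-5/8 + (9/8)*62) = 16*(-5/8 + 279/4) = 16*(553/8) = 1106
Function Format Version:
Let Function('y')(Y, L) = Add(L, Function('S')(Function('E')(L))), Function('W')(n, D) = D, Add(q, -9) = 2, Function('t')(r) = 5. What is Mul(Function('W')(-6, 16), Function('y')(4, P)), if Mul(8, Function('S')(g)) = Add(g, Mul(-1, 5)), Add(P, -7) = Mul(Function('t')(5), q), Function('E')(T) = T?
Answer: 1106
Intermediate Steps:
q = 11 (q = Add(9, 2) = 11)
P = 62 (P = Add(7, Mul(5, 11)) = Add(7, 55) = 62)
Function('S')(g) = Add(Rational(-5, 8), Mul(Rational(1, 8), g)) (Function('S')(g) = Mul(Rational(1, 8), Add(g, Mul(-1, 5))) = Mul(Rational(1, 8), Add(g, -5)) = Mul(Rational(1, 8), Add(-5, g)) = Add(Rational(-5, 8), Mul(Rational(1, 8), g)))
Function('y')(Y, L) = Add(Rational(-5, 8), Mul(Rational(9, 8), L)) (Function('y')(Y, L) = Add(L, Add(Rational(-5, 8), Mul(Rational(1, 8), L))) = Add(Rational(-5, 8), Mul(Rational(9, 8), L)))
Mul(Function('W')(-6, 16), Function('y')(4, P)) = Mul(16, Add(Rational(-5, 8), Mul(Rational(9, 8), 62))) = Mul(16, Add(Rational(-5, 8), Rational(279, 4))) = Mul(16, Rational(553, 8)) = 1106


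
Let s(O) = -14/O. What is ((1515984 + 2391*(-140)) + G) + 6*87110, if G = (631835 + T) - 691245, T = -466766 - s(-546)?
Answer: 45931391/39 ≈ 1.1777e+6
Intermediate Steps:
T = -18203875/39 (T = -466766 - (-14)/(-546) = -466766 - (-14)*(-1)/546 = -466766 - 1*1/39 = -466766 - 1/39 = -18203875/39 ≈ -4.6677e+5)
G = -20520865/39 (G = (631835 - 18203875/39) - 691245 = 6437690/39 - 691245 = -20520865/39 ≈ -5.2618e+5)
((1515984 + 2391*(-140)) + G) + 6*87110 = ((1515984 + 2391*(-140)) - 20520865/39) + 6*87110 = ((1515984 - 334740) - 20520865/39) + 522660 = (1181244 - 20520865/39) + 522660 = 25547651/39 + 522660 = 45931391/39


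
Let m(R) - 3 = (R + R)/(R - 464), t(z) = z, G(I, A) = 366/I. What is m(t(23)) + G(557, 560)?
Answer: 872695/245637 ≈ 3.5528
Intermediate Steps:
m(R) = 3 + 2*R/(-464 + R) (m(R) = 3 + (R + R)/(R - 464) = 3 + (2*R)/(-464 + R) = 3 + 2*R/(-464 + R))
m(t(23)) + G(557, 560) = (-1392 + 5*23)/(-464 + 23) + 366/557 = (-1392 + 115)/(-441) + 366*(1/557) = -1/441*(-1277) + 366/557 = 1277/441 + 366/557 = 872695/245637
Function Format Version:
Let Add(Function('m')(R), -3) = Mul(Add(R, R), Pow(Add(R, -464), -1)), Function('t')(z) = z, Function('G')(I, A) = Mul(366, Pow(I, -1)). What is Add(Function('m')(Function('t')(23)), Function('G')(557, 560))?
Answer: Rational(872695, 245637) ≈ 3.5528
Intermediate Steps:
Function('m')(R) = Add(3, Mul(2, R, Pow(Add(-464, R), -1))) (Function('m')(R) = Add(3, Mul(Add(R, R), Pow(Add(R, -464), -1))) = Add(3, Mul(Mul(2, R), Pow(Add(-464, R), -1))) = Add(3, Mul(2, R, Pow(Add(-464, R), -1))))
Add(Function('m')(Function('t')(23)), Function('G')(557, 560)) = Add(Mul(Pow(Add(-464, 23), -1), Add(-1392, Mul(5, 23))), Mul(366, Pow(557, -1))) = Add(Mul(Pow(-441, -1), Add(-1392, 115)), Mul(366, Rational(1, 557))) = Add(Mul(Rational(-1, 441), -1277), Rational(366, 557)) = Add(Rational(1277, 441), Rational(366, 557)) = Rational(872695, 245637)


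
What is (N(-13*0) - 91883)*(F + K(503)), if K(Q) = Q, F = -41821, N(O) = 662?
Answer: 3769069278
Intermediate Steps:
(N(-13*0) - 91883)*(F + K(503)) = (662 - 91883)*(-41821 + 503) = -91221*(-41318) = 3769069278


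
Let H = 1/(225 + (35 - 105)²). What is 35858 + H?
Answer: 183772251/5125 ≈ 35858.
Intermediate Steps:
H = 1/5125 (H = 1/(225 + (-70)²) = 1/(225 + 4900) = 1/5125 ≈ 0.00019512)
35858 + H = 35858 + 1/5125 = 183772251/5125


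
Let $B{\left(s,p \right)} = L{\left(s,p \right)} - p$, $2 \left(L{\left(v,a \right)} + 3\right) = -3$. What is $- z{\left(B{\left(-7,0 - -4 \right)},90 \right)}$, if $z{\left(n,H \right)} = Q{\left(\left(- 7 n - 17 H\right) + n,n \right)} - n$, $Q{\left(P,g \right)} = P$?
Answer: $\frac{2941}{2} \approx 1470.5$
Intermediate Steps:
$L{\left(v,a \right)} = - \frac{9}{2}$ ($L{\left(v,a \right)} = -3 + \frac{1}{2} \left(-3\right) = -3 - \frac{3}{2} = - \frac{9}{2}$)
$B{\left(s,p \right)} = - \frac{9}{2} - p$
$z{\left(n,H \right)} = - 17 H - 7 n$ ($z{\left(n,H \right)} = \left(\left(- 7 n - 17 H\right) + n\right) - n = \left(\left(- 17 H - 7 n\right) + n\right) - n = \left(- 17 H - 6 n\right) - n = - 17 H - 7 n$)
$- z{\left(B{\left(-7,0 - -4 \right)},90 \right)} = - (\left(-17\right) 90 - 7 \left(- \frac{9}{2} - \left(0 - -4\right)\right)) = - (-1530 - 7 \left(- \frac{9}{2} - \left(0 + 4\right)\right)) = - (-1530 - 7 \left(- \frac{9}{2} - 4\right)) = - (-1530 - - \frac{119}{2}) = - (-1530 + \frac{119}{2}) = \left(-1\right) \left(- \frac{2941}{2}\right) = \frac{2941}{2}$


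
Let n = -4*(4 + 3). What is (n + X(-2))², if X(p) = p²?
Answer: 576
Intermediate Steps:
n = -28 (n = -4*7 = -28)
(n + X(-2))² = (-28 + (-2)²)² = (-28 + 4)² = (-24)² = 576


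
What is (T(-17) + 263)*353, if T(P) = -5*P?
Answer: 122844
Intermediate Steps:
(T(-17) + 263)*353 = (-5*(-17) + 263)*353 = (85 + 263)*353 = 348*353 = 122844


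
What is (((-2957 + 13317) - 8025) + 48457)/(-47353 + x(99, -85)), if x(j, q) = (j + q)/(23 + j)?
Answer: -1549156/1444263 ≈ -1.0726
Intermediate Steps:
x(j, q) = (j + q)/(23 + j)
(((-2957 + 13317) - 8025) + 48457)/(-47353 + x(99, -85)) = (((-2957 + 13317) - 8025) + 48457)/(-47353 + (99 - 85)/(23 + 99)) = ((10360 - 8025) + 48457)/(-47353 + 14/122) = (2335 + 48457)/(-47353 + (1/122)*14) = 50792/(-47353 + 7/61) = 50792/(-2888526/61) = 50792*(-61/2888526) = -1549156/1444263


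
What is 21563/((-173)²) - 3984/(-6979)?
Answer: 269725313/208874491 ≈ 1.2913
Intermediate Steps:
21563/((-173)²) - 3984/(-6979) = 21563/29929 - 3984*(-1/6979) = 21563*(1/29929) + 3984/6979 = 21563/29929 + 3984/6979 = 269725313/208874491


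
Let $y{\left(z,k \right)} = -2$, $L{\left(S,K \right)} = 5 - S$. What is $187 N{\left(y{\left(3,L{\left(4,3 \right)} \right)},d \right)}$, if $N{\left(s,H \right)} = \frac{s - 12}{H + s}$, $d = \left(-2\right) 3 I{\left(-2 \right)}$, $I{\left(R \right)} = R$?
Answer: $- \frac{1309}{5} \approx -261.8$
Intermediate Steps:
$d = 12$ ($d = \left(-2\right) 3 \left(-2\right) = \left(-6\right) \left(-2\right) = 12$)
$N{\left(s,H \right)} = \frac{-12 + s}{H + s}$
$187 N{\left(y{\left(3,L{\left(4,3 \right)} \right)},d \right)} = 187 \frac{-12 - 2}{12 - 2} = 187 \cdot \frac{1}{10} \left(-14\right) = 187 \left(- \frac{7}{5}\right) = - \frac{1309}{5}$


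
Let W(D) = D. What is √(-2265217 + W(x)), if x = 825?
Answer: 2*I*√566098 ≈ 1504.8*I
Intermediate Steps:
√(-2265217 + W(x)) = √(-2265217 + 825) = √(-2264392) = 2*I*√566098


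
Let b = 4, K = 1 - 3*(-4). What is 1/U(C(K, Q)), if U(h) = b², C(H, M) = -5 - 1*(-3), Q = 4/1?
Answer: 1/16 ≈ 0.062500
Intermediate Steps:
K = 13 (K = 1 + 12 = 13)
Q = 4 (Q = 4*1 = 4)
C(H, M) = -2 (C(H, M) = -5 + 3 = -2)
U(h) = 16 (U(h) = 4² = 16)
1/U(C(K, Q)) = 1/16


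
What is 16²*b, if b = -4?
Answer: -1024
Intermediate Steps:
16²*b = 16²*(-4) = 256*(-4) = -1024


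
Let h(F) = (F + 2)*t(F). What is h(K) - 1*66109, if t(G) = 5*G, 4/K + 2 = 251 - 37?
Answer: -185699646/2809 ≈ -66109.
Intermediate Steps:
K = 1/53 (K = 4/(-2 + (251 - 37)) = 4/(-2 + 214) = 4/212 = 4*(1/212) = 1/53 ≈ 0.018868)
h(F) = 5*F*(2 + F) (h(F) = (F + 2)*(5*F) = (2 + F)*(5*F) = 5*F*(2 + F))
h(K) - 1*66109 = 5*(1/53)*(2 + 1/53) - 1*66109 = 5*(1/53)*(107/53) - 66109 = 535/2809 - 66109 = -185699646/2809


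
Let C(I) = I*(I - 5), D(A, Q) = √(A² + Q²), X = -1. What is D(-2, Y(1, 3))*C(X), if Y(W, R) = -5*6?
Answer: 12*√226 ≈ 180.40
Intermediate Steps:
Y(W, R) = -30
C(I) = I*(-5 + I)
D(-2, Y(1, 3))*C(X) = √((-2)² + (-30)²)*(-(-5 - 1)) = √(4 + 900)*(-1*(-6)) = √904*6 = (2*√226)*6 = 12*√226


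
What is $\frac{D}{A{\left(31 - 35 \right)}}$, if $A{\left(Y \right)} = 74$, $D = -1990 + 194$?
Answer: $- \frac{898}{37} \approx -24.27$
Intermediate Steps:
$D = -1796$
$\frac{D}{A{\left(31 - 35 \right)}} = - \frac{1796}{74} = \left(-1796\right) \frac{1}{74} = - \frac{898}{37}$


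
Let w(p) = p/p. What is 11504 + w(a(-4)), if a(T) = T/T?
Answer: 11505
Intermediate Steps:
a(T) = 1
w(p) = 1
11504 + w(a(-4)) = 11504 + 1 = 11505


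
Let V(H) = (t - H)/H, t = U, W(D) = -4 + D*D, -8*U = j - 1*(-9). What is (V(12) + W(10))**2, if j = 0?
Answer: 9223369/1024 ≈ 9007.2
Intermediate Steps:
U = -9/8 (U = -(0 - 1*(-9))/8 = -(0 + 9)/8 = -1/8*9 = -9/8 ≈ -1.1250)
W(D) = -4 + D**2
t = -9/8 ≈ -1.1250
V(H) = (-9/8 - H)/H
(V(12) + W(10))**2 = ((-9/8 - 1*12)/12 + (-4 + 10**2))**2 = ((-9/8 - 12)/12 + (-4 + 100))**2 = ((1/12)*(-105/8) + 96)**2 = (-35/32 + 96)**2 = (3037/32)**2 = 9223369/1024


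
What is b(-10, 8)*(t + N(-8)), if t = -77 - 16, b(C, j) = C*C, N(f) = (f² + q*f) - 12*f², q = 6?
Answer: -84500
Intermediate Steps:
N(f) = -11*f² + 6*f (N(f) = (f² + 6*f) - 12*f² = -11*f² + 6*f)
b(C, j) = C²
t = -93
b(-10, 8)*(t + N(-8)) = (-10)²*(-93 - 8*(6 - 11*(-8))) = 100*(-93 - 8*(6 + 88)) = 100*(-93 - 8*94) = 100*(-93 - 752) = 100*(-845) = -84500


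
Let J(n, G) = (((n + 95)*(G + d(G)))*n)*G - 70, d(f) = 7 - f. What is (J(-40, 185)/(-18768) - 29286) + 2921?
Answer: -81994875/3128 ≈ -26213.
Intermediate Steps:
J(n, G) = -70 + G*n*(665 + 7*n) (J(n, G) = (((n + 95)*(G + (7 - G)))*n)*G - 70 = (((95 + n)*7)*n)*G - 70 = ((665 + 7*n)*n)*G - 70 = (n*(665 + 7*n))*G - 70 = G*n*(665 + 7*n) - 70 = -70 + G*n*(665 + 7*n))
(J(-40, 185)/(-18768) - 29286) + 2921 = ((-70 + 7*185*(-40)² + 665*185*(-40))/(-18768) - 29286) + 2921 = ((-70 + 7*185*1600 - 4921000)*(-1/18768) - 29286) + 2921 = ((-70 + 2072000 - 4921000)*(-1/18768) - 29286) + 2921 = (-2849070*(-1/18768) - 29286) + 2921 = (474845/3128 - 29286) + 2921 = -91131763/3128 + 2921 = -81994875/3128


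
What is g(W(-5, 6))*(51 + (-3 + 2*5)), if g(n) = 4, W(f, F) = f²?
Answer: 232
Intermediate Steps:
g(W(-5, 6))*(51 + (-3 + 2*5)) = 4*(51 + (-3 + 2*5)) = 4*(51 + (-3 + 10)) = 4*(51 + 7) = 4*58 = 232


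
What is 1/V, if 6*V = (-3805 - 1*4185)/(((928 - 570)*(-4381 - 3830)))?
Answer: 518742/235 ≈ 2207.4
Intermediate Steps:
V = 235/518742 (V = ((-3805 - 1*4185)/(((928 - 570)*(-4381 - 3830))))/6 = ((-3805 - 4185)/((358*(-8211))))/6 = (-7990/(-2939538))/6 = (-7990*(-1/2939538))/6 = (1/6)*(235/86457) = 235/518742 ≈ 0.00045302)
1/V = 1/(235/518742) = 518742/235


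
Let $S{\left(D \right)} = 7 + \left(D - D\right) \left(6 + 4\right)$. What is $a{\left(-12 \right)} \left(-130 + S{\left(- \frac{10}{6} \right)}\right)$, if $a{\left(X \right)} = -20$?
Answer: $2460$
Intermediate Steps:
$S{\left(D \right)} = 7$ ($S{\left(D \right)} = 7 + 0 \cdot 10 = 7 + 0 = 7$)
$a{\left(-12 \right)} \left(-130 + S{\left(- \frac{10}{6} \right)}\right) = - 20 \left(-130 + 7\right) = \left(-20\right) \left(-123\right) = 2460$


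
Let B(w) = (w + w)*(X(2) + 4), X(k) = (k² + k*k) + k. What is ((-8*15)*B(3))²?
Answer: 101606400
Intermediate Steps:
X(k) = k + 2*k² (X(k) = (k² + k²) + k = 2*k² + k = k + 2*k²)
B(w) = 28*w (B(w) = (w + w)*(2*(1 + 2*2) + 4) = (2*w)*(2*(1 + 4) + 4) = (2*w)*(2*5 + 4) = (2*w)*(10 + 4) = (2*w)*14 = 28*w)
((-8*15)*B(3))² = ((-8*15)*(28*3))² = (-120*84)² = (-10080)² = 101606400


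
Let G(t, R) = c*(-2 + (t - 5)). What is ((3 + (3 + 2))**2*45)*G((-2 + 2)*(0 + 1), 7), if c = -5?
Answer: 100800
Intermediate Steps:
G(t, R) = 35 - 5*t (G(t, R) = -5*(-2 + (t - 5)) = -5*(-2 + (-5 + t)) = -5*(-7 + t) = 35 - 5*t)
((3 + (3 + 2))**2*45)*G((-2 + 2)*(0 + 1), 7) = ((3 + (3 + 2))**2*45)*(35 - 5*(-2 + 2)*(0 + 1)) = ((3 + 5)**2*45)*(35 - 0) = (8**2*45)*(35 - 5*0) = (64*45)*(35 + 0) = 2880*35 = 100800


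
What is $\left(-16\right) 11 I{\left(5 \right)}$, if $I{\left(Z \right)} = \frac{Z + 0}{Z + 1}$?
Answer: $- \frac{440}{3} \approx -146.67$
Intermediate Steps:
$I{\left(Z \right)} = \frac{Z}{1 + Z}$
$\left(-16\right) 11 I{\left(5 \right)} = \left(-16\right) 11 \frac{5}{1 + 5} = - 176 \cdot \frac{5}{6} = - 176 \cdot 5 \cdot \frac{1}{6} = \left(-176\right) \frac{5}{6} = - \frac{440}{3}$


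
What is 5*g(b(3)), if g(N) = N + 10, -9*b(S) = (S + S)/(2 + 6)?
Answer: 595/12 ≈ 49.583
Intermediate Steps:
b(S) = -S/36 (b(S) = -(S + S)/(9*(2 + 6)) = -2*S/(9*8) = -S/36)
g(N) = 10 + N
5*g(b(3)) = 5*(10 - 1/36*3) = 5*(10 - 1/12) = 5*(119/12) = 595/12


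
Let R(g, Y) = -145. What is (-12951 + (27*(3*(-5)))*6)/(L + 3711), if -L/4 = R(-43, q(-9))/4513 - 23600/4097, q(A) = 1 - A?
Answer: -284391013941/69043906531 ≈ -4.1190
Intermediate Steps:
L = 428403460/18489761 (L = -4*(-145/4513 - 23600/4097) = -4*(-107100865/18489761) = 428403460/18489761 ≈ 23.170)
(-12951 + (27*(3*(-5)))*6)/(L + 3711) = (-12951 + (27*(3*(-5)))*6)/(428403460/18489761 + 3711) = (-12951 + (27*(-15))*6)/(69043906531/18489761) = (-12951 - 405*6)*(18489761/69043906531) = (-12951 - 2430)*(18489761/69043906531) = -15381*18489761/69043906531 = -284391013941/69043906531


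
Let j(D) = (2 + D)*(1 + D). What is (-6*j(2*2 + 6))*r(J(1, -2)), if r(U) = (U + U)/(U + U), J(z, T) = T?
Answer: -792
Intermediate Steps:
j(D) = (1 + D)*(2 + D)
r(U) = 1 (r(U) = (2*U)/((2*U)) = (2*U)*(1/(2*U)) = 1)
(-6*j(2*2 + 6))*r(J(1, -2)) = -6*(2 + (2*2 + 6)² + 3*(2*2 + 6))*1 = -6*(2 + (4 + 6)² + 3*(4 + 6))*1 = -6*(2 + 10² + 3*10)*1 = -6*(2 + 100 + 30)*1 = -6*132*1 = -792*1 = -792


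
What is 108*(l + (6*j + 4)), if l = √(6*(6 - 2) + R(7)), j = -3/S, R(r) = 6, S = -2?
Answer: 1404 + 108*√30 ≈ 1995.5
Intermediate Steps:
j = 3/2 (j = -3/(-2) = -3*(-½) = 3/2 ≈ 1.5000)
l = √30 (l = √(6*(6 - 2) + 6) = √(6*4 + 6) = √(24 + 6) = √30 ≈ 5.4772)
108*(l + (6*j + 4)) = 108*(√30 + (6*(3/2) + 4)) = 108*(√30 + (9 + 4)) = 108*(√30 + 13) = 108*(13 + √30) = 1404 + 108*√30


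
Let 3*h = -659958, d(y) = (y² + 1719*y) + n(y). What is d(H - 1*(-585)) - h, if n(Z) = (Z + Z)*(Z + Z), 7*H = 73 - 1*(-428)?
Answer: 171699062/49 ≈ 3.5041e+6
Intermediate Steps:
H = 501/7 (H = (73 - 1*(-428))/7 = (73 + 428)/7 = (⅐)*501 = 501/7 ≈ 71.571)
n(Z) = 4*Z² (n(Z) = (2*Z)*(2*Z) = 4*Z²)
d(y) = 5*y² + 1719*y (d(y) = (y² + 1719*y) + 4*y² = 5*y² + 1719*y)
h = -219986 (h = (⅓)*(-659958) = -219986)
d(H - 1*(-585)) - h = (501/7 - 1*(-585))*(1719 + 5*(501/7 - 1*(-585))) - 1*(-219986) = (501/7 + 585)*(1719 + 5*(501/7 + 585)) + 219986 = 4596*(1719 + 5*(4596/7))/7 + 219986 = 4596*(1719 + 22980/7)/7 + 219986 = (4596/7)*(35013/7) + 219986 = 160919748/49 + 219986 = 171699062/49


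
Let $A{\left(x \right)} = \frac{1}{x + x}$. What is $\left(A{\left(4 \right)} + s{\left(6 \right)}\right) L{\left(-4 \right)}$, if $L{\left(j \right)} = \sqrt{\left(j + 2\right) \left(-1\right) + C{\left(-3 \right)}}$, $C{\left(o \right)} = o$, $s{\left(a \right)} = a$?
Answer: $\frac{49 i}{8} \approx 6.125 i$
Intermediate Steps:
$A{\left(x \right)} = \frac{1}{2 x}$
$L{\left(j \right)} = \sqrt{-5 - j}$ ($L{\left(j \right)} = \sqrt{\left(j + 2\right) \left(-1\right) - 3} = \sqrt{\left(2 + j\right) \left(-1\right) - 3} = \sqrt{\left(-2 - j\right) - 3} = \sqrt{-5 - j}$)
$\left(A{\left(4 \right)} + s{\left(6 \right)}\right) L{\left(-4 \right)} = \left(\frac{1}{2 \cdot 4} + 6\right) \sqrt{-5 - -4} = \left(\frac{1}{2} \cdot \frac{1}{4} + 6\right) \sqrt{-5 + 4} = \left(\frac{1}{8} + 6\right) \sqrt{-1} = \frac{49 i}{8}$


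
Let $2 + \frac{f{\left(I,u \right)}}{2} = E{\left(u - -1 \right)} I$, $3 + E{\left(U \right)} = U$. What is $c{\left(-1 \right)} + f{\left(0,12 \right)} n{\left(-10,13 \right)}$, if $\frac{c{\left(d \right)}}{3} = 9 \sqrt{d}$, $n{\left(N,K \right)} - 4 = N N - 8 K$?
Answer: $27 i \approx 27.0 i$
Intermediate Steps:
$E{\left(U \right)} = -3 + U$
$n{\left(N,K \right)} = 4 + N^{2} - 8 K$ ($n{\left(N,K \right)} = 4 - \left(8 K - N N\right) = 4 - \left(- N^{2} + 8 K\right) = 4 + N^{2} - 8 K$)
$f{\left(I,u \right)} = -4 + 2 I \left(-2 + u\right)$ ($f{\left(I,u \right)} = -4 + 2 \left(-3 + \left(u - -1\right)\right) I = -4 + 2 \left(-3 + \left(u + 1\right)\right) I = -4 + 2 \left(-3 + \left(1 + u\right)\right) I = -4 + 2 \left(-2 + u\right) I = -4 + 2 I \left(-2 + u\right)$)
$c{\left(d \right)} = 27 \sqrt{d}$ ($c{\left(d \right)} = 3 \cdot 9 \sqrt{d} = 27 \sqrt{d}$)
$c{\left(-1 \right)} + f{\left(0,12 \right)} n{\left(-10,13 \right)} = 27 \sqrt{-1} + \left(-4 + 2 \cdot 0 \left(-2 + 12\right)\right) \left(4 + \left(-10\right)^{2} - 104\right) = 27 i + \left(-4 + 2 \cdot 0 \cdot 10\right) \left(4 + 100 - 104\right) = 27 i + \left(-4 + 0\right) 0 = 27 i - 0 = 27 i + 0 = 27 i$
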